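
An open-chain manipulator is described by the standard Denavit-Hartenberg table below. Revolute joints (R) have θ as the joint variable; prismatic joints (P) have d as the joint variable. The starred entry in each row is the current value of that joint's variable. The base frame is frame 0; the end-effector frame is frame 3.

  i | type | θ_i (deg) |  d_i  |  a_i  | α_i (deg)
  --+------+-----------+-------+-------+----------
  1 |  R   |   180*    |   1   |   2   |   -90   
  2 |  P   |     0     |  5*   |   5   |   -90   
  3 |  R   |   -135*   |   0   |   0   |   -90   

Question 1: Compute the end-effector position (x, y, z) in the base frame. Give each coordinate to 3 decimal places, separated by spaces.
after link 1: o_1 = (-2.0000, 0.0000, 1.0000)
after link 2: o_2 = (-7.0000, -5.0000, 1.0000)
after link 3: o_3 = (-7.0000, -5.0000, 1.0000)

-7.000 -5.000 1.000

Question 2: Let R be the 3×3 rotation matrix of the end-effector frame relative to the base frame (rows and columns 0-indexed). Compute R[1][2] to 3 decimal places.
-0.707

End-effector z-axis (col 2 of R) = (-0.7071,-0.7071,0.0000)
R[1][2] = -0.7071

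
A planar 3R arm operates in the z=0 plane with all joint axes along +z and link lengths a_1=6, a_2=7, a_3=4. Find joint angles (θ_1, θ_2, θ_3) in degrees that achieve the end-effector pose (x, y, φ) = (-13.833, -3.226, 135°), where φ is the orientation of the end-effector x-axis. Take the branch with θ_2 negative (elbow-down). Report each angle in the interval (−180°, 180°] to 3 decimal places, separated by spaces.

wrist centre = target − a_3·(cos φ, sin φ) = (-11.0046, -6.0544)
cos θ_2 = (157.7567−6²−7²)/(2·6·7) = 0.8662; θ_2 = -29.9856° (elbow-down)
β = atan2(-6.0544,-11.0046) = -151.1816°; ψ = atan2(-3.4985,12.0631) = -16.1730°
θ_1 = β − ψ = -135.0086°
θ_3 = φ − θ_1 − θ_2 = -60.0058° (wrapped to (-180°,180°])

-135.009 -29.986 -60.006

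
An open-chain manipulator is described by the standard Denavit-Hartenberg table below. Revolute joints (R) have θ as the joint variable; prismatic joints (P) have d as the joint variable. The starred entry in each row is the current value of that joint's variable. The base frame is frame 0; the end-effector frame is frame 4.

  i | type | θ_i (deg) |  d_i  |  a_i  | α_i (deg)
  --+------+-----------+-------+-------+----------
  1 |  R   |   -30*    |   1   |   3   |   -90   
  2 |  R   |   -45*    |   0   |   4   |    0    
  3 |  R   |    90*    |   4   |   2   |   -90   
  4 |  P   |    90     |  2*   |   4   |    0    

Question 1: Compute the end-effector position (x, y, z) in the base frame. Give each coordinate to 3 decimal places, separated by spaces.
5.048 -2.914 1.000

after link 1: o_1 = (2.5981, -1.5000, 1.0000)
after link 2: o_2 = (5.0476, -2.9142, 3.8284)
after link 3: o_3 = (8.2723, -0.1572, 2.4142)
after link 4: o_4 = (5.0476, -2.9142, 1.0000)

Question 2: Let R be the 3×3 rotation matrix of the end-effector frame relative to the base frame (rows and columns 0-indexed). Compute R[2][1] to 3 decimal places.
0.707

End-effector y-axis (col 1 of R) = (-0.6124,0.3536,0.7071)
R[2][1] = 0.7071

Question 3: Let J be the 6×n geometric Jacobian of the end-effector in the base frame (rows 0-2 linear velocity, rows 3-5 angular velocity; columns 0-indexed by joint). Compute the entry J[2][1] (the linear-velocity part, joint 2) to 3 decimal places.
-2.828

axis z_1 = (0.5000,0.8660,0.0000); lever o_n−o_1 = (2.4495,-1.4142,-0.0000)
cross product → J_v[:, 1] = (-0.0000,0.0000,-2.8284)
J_ω[:, 1] = z_1
entry J[2][1] = -2.8284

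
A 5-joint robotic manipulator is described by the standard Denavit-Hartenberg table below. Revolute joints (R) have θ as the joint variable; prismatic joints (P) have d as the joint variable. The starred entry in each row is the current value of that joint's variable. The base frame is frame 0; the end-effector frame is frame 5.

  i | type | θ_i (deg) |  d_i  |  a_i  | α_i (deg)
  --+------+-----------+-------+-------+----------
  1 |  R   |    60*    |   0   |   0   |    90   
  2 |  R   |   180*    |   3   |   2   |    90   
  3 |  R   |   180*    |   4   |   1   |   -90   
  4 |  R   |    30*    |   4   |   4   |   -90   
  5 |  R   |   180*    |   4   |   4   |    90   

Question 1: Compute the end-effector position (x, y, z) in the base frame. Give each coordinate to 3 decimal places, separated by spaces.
-2.366 -2.098 0.536

after link 1: o_1 = (0.0000, 0.0000, 0.0000)
after link 2: o_2 = (1.5981, -3.2321, 0.0000)
after link 3: o_3 = (2.0981, -2.3660, 4.0000)
after link 4: o_4 = (0.3660, 2.6340, 2.0000)
after link 5: o_5 = (-2.3660, -2.0981, 0.5359)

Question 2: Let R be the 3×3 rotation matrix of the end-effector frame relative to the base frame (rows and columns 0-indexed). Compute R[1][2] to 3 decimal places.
-0.500

End-effector z-axis (col 2 of R) = (0.8660,-0.5000,-0.0000)
R[1][2] = -0.5000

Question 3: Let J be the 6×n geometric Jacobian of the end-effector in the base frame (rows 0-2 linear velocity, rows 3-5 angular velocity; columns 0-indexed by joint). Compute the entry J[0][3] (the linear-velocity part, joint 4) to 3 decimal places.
-1.732

axis z_3 = (-0.8660,0.5000,0.0000); lever o_n−o_3 = (-4.4641,0.2679,-3.4641)
cross product → J_v[:, 3] = (-1.7321,-3.0000,2.0000)
J_ω[:, 3] = z_3
entry J[0][3] = -1.7321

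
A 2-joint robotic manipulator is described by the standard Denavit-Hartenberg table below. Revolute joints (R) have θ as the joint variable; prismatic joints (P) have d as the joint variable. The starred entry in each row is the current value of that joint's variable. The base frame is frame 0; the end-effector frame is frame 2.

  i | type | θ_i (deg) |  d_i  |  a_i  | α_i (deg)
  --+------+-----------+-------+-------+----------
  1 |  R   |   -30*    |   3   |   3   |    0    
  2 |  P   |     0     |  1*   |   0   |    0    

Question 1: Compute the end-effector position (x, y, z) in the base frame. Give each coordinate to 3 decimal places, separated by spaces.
2.598 -1.500 4.000

after link 1: o_1 = (2.5981, -1.5000, 3.0000)
after link 2: o_2 = (2.5981, -1.5000, 4.0000)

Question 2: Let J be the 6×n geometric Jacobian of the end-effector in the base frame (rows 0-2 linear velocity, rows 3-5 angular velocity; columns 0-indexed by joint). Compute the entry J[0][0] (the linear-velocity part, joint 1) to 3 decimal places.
1.500

axis z_0 = ẑ; lever o_n−o_0 = (2.5981,-1.5000,4.0000)
cross product → J_v[:, 0] = (1.5000,2.5981,-0.0000)
J_ω[:, 0] = z_0
entry J[0][0] = 1.5000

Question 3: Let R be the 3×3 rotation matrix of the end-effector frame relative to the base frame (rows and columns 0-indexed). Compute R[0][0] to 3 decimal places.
End-effector x-axis (col 0 of R) = (0.8660,-0.5000,0.0000)
R[0][0] = 0.8660

0.866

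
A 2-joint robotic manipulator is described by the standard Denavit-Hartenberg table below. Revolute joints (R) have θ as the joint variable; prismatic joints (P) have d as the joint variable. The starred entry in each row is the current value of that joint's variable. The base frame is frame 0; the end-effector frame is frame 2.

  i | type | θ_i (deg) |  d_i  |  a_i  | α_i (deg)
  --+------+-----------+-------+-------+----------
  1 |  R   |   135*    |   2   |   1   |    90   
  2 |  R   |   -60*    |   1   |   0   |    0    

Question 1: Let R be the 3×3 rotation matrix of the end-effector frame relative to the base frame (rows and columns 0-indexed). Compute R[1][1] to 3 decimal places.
End-effector y-axis (col 1 of R) = (-0.6124,0.6124,0.5000)
R[1][1] = 0.6124

0.612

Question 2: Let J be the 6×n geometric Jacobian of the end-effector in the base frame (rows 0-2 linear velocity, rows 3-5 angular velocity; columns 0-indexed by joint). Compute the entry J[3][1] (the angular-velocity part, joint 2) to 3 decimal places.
0.707

axis z_1 = (0.7071,0.7071,0.0000); lever o_n−o_1 = (0.7071,0.7071,0.0000)
cross product → J_v[:, 1] = (-0.0000,0.0000,-0.0000)
J_ω[:, 1] = z_1
entry J[3][1] = 0.7071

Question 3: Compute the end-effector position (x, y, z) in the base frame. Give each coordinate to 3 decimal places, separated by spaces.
after link 1: o_1 = (-0.7071, 0.7071, 2.0000)
after link 2: o_2 = (0.0000, 1.4142, 2.0000)

0.000 1.414 2.000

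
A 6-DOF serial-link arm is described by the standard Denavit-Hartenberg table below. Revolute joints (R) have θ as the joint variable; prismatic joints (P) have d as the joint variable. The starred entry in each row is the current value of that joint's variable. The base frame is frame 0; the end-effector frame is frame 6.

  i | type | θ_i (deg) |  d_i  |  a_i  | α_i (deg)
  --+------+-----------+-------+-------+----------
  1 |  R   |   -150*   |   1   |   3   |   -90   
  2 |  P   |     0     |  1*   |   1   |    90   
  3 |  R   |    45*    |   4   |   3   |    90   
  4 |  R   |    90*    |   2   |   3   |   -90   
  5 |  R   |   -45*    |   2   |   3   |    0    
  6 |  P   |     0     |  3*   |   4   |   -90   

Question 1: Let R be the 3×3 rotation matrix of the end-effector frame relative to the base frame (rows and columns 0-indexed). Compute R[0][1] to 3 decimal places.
-0.259

End-effector y-axis (col 1 of R) = (-0.2588,-0.9659,-0.0000)
R[0][1] = -0.2588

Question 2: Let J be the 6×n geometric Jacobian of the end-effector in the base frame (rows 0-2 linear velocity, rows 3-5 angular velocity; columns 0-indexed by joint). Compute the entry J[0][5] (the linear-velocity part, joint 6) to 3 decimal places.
prismatic axis z_5 = (0.2588,0.9659,0.0000)
J_v[:, 5] = z_5; J_ω[:, 5] = (0,0,0)
entry J[0][5] = 0.2588

0.259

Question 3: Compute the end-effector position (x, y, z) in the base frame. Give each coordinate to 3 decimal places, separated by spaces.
after link 1: o_1 = (-2.5981, -1.5000, 1.0000)
after link 2: o_2 = (-2.9641, -2.8660, 1.0000)
after link 3: o_3 = (-3.7406, -5.7638, 5.0000)
after link 4: o_4 = (-5.6724, -5.2462, 8.0000)
after link 5: o_5 = (-7.2038, -2.7653, 10.1213)
after link 6: o_6 = (-9.1594, 0.8646, 12.9497)

-9.159 0.865 12.950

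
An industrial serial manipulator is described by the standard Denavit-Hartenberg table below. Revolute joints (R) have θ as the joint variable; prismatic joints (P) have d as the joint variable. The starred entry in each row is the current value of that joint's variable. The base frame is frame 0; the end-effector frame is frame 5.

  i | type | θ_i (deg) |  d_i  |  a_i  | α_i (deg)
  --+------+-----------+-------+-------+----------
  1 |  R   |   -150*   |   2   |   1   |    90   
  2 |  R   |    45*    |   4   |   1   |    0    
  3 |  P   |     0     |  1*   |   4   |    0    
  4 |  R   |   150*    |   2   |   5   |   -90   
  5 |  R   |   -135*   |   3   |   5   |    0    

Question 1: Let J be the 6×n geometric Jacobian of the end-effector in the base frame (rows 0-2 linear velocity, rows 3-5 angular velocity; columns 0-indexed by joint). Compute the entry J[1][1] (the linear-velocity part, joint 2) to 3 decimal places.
axis z_1 = (-0.5000,0.8660,0.0000); lever o_n−o_1 = (-7.7770,7.6753,0.2587)
cross product → J_v[:, 1] = (0.2241,0.1294,2.8974)
J_ω[:, 1] = z_1
entry J[1][1] = 0.1294

0.129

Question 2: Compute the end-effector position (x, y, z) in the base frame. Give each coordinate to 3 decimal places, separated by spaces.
-8.643 7.175 2.259

after link 1: o_1 = (-0.8660, -0.5000, 2.0000)
after link 2: o_2 = (-3.4784, 2.6105, 2.7071)
after link 3: o_3 = (-6.4279, 2.0624, 5.5355)
after link 4: o_4 = (-3.2453, 6.2092, 4.2414)
after link 5: o_5 = (-8.6430, 7.1753, 2.2587)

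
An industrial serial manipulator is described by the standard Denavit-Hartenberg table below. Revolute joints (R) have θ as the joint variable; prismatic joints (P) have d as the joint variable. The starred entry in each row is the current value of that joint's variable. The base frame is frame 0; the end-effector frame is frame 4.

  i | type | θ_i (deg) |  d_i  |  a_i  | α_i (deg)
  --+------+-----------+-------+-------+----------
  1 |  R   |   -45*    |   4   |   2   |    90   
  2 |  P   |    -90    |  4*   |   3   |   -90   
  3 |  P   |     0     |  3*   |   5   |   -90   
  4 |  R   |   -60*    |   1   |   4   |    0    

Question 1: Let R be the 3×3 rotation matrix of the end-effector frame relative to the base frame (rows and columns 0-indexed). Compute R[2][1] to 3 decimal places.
-0.866

End-effector y-axis (col 1 of R) = (-0.3536,0.3536,-0.8660)
R[2][1] = -0.8660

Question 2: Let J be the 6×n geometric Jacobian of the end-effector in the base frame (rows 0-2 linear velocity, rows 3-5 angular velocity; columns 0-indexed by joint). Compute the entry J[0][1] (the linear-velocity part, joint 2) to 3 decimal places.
prismatic axis z_1 = (-0.7071,-0.7071,0.0000)
J_v[:, 1] = z_1; J_ω[:, 1] = (0,0,0)
entry J[0][1] = -0.7071

-0.707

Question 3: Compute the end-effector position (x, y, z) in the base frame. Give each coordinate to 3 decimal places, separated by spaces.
after link 1: o_1 = (1.4142, -1.4142, 4.0000)
after link 2: o_2 = (-1.4142, -4.2426, 1.0000)
after link 3: o_3 = (0.7071, -6.3640, -4.0000)
after link 4: o_4 = (3.8637, -8.1063, -6.0000)

3.864 -8.106 -6.000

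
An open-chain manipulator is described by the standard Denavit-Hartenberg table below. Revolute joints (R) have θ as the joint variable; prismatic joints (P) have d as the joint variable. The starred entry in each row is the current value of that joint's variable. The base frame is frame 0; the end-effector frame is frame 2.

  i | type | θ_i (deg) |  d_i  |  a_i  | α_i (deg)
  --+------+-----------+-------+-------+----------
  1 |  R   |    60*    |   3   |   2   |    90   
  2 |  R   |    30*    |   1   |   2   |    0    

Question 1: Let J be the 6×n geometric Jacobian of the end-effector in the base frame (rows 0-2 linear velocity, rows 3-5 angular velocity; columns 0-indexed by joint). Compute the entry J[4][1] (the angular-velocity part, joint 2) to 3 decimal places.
axis z_1 = (0.8660,-0.5000,0.0000); lever o_n−o_1 = (1.7321,1.0000,1.0000)
cross product → J_v[:, 1] = (-0.5000,-0.8660,1.7321)
J_ω[:, 1] = z_1
entry J[4][1] = -0.5000

-0.500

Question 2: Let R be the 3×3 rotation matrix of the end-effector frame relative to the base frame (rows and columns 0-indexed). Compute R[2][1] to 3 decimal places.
0.866

End-effector y-axis (col 1 of R) = (-0.2500,-0.4330,0.8660)
R[2][1] = 0.8660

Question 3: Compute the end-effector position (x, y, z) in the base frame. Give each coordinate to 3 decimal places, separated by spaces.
after link 1: o_1 = (1.0000, 1.7321, 3.0000)
after link 2: o_2 = (2.7321, 2.7321, 4.0000)

2.732 2.732 4.000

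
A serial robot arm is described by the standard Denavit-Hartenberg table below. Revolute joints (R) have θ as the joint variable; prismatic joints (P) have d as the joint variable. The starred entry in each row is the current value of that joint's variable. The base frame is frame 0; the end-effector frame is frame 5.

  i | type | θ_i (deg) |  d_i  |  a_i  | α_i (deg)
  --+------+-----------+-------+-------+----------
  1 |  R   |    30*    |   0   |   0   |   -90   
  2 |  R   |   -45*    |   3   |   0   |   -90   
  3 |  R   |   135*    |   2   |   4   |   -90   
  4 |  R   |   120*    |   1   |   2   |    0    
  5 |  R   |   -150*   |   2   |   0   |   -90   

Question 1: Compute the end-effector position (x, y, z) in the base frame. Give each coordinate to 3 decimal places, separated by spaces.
-3.934 1.193 -3.189

after link 1: o_1 = (0.0000, 0.0000, 0.0000)
after link 2: o_2 = (-1.5000, 2.5981, 0.0000)
after link 3: o_3 = (-0.5931, -0.1443, -3.4142)
after link 4: o_4 = (-2.3609, 0.4681, -2.1895)
after link 5: o_5 = (-3.9340, 1.1928, -3.1895)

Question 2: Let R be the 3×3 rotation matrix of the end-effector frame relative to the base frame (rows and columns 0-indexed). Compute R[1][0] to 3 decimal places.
End-effector x-axis (col 0 of R) = (0.2374,-0.5701,-0.7866)
R[1][0] = -0.5701

-0.570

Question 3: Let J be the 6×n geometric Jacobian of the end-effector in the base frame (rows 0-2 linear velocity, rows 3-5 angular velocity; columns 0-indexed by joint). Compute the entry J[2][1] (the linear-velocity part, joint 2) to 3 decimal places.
axis z_1 = (-0.5000,0.8660,0.0000); lever o_n−o_1 = (-3.9340,1.1928,-3.1895)
cross product → J_v[:, 1] = (-2.7622,-1.5947,2.8105)
J_ω[:, 1] = z_1
entry J[2][1] = 2.8105

2.811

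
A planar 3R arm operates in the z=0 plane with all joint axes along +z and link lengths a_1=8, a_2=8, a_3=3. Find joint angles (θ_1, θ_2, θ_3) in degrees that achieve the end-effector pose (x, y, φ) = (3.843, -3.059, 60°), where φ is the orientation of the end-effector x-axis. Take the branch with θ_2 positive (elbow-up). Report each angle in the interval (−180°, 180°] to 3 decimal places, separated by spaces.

-135.001 134.999 60.003

wrist centre = target − a_3·(cos φ, sin φ) = (2.3430, -5.6571)
cos θ_2 = (37.4922−8²−8²)/(2·8·8) = -0.7071; θ_2 = 134.9988° (elbow-up)
β = atan2(-5.6571,2.3430) = -67.5021°; ψ = atan2(5.6570,2.3433) = 67.4994°
θ_1 = β − ψ = -135.0015°
θ_3 = φ − θ_1 − θ_2 = 60.0026° (wrapped to (-180°,180°])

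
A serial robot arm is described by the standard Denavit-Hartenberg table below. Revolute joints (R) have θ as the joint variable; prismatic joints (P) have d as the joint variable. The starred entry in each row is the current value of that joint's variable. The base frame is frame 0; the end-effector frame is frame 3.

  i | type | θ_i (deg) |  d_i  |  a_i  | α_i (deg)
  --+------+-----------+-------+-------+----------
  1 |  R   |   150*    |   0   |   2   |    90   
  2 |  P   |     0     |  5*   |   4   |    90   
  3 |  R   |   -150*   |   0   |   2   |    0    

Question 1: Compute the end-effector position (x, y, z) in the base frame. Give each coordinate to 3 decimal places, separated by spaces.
after link 1: o_1 = (-1.7321, 1.0000, 0.0000)
after link 2: o_2 = (-2.6962, 7.3301, 0.0000)
after link 3: o_3 = (-1.6962, 5.5981, 0.0000)

-1.696 5.598 0.000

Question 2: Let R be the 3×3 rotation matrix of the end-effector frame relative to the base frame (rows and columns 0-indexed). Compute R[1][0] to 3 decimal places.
End-effector x-axis (col 0 of R) = (0.5000,-0.8660,-0.0000)
R[1][0] = -0.8660

-0.866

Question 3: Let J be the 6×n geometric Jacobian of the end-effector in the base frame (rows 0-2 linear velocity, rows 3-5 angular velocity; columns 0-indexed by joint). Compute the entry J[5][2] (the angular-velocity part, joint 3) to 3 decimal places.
-1.000

axis z_2 = (0.0000,0.0000,-1.0000); lever o_n−o_2 = (1.0000,-1.7321,-0.0000)
cross product → J_v[:, 2] = (-1.7321,-1.0000,-0.0000)
J_ω[:, 2] = z_2
entry J[5][2] = -1.0000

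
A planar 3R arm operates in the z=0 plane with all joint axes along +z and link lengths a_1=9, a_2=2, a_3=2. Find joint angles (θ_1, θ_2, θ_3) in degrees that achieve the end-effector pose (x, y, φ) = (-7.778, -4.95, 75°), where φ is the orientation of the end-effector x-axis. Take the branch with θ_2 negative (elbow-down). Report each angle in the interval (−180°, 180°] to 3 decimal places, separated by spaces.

-134.999 -29.998 -120.003

wrist centre = target − a_3·(cos φ, sin φ) = (-8.2956, -6.8819)
cos θ_2 = (116.1775−9²−2²)/(2·9·2) = 0.8660; θ_2 = -29.9982° (elbow-down)
β = atan2(-6.8819,-8.2956) = -140.3218°; ψ = atan2(-0.9999,10.7321) = -5.3231°
θ_1 = β − ψ = -134.9987°
θ_3 = φ − θ_1 − θ_2 = -120.0032° (wrapped to (-180°,180°])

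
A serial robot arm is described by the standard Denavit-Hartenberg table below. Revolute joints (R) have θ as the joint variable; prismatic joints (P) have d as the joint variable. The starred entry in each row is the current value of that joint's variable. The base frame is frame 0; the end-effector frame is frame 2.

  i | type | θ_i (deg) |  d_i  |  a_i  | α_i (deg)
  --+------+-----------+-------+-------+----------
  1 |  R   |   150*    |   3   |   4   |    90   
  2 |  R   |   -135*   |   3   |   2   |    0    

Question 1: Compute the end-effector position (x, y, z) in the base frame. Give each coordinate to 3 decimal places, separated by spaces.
-0.739 3.891 1.586

after link 1: o_1 = (-3.4641, 2.0000, 3.0000)
after link 2: o_2 = (-0.7394, 3.8910, 1.5858)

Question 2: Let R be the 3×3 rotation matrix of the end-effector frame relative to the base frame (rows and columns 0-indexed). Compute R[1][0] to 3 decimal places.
End-effector x-axis (col 0 of R) = (0.6124,-0.3536,-0.7071)
R[1][0] = -0.3536

-0.354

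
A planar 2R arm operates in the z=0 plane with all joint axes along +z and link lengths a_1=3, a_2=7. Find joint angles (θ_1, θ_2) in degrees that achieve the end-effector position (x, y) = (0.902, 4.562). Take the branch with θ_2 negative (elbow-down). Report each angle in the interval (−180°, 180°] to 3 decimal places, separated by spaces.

cos θ_2 = (21.6254−3²−7²)/(2·3·7) = -0.8661; θ_2 = -150.0041° (elbow-down)
β = atan2(4.5620,0.9020) = 78.8157°; ψ = atan2(-3.4996,-3.0624) = -131.1887°
θ_1 = β − ψ = 210.0044°

-149.996 -150.004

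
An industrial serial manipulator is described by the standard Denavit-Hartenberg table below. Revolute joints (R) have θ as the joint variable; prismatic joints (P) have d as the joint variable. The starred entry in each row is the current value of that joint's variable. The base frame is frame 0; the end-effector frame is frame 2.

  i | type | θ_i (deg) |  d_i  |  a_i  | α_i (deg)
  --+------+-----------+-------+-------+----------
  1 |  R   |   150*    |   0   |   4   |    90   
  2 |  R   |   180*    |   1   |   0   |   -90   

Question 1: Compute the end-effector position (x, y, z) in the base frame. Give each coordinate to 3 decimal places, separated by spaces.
-2.964 2.866 0.000

after link 1: o_1 = (-3.4641, 2.0000, 0.0000)
after link 2: o_2 = (-2.9641, 2.8660, 0.0000)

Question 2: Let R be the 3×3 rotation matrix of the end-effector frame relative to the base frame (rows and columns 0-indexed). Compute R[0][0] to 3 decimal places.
0.866

End-effector x-axis (col 0 of R) = (0.8660,-0.5000,0.0000)
R[0][0] = 0.8660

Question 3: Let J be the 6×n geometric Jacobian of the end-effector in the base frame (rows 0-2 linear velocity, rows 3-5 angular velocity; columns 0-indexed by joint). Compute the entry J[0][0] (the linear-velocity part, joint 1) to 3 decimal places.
axis z_0 = ẑ; lever o_n−o_0 = (-2.9641,2.8660,0.0000)
cross product → J_v[:, 0] = (-2.8660,-2.9641,0.0000)
J_ω[:, 0] = z_0
entry J[0][0] = -2.8660

-2.866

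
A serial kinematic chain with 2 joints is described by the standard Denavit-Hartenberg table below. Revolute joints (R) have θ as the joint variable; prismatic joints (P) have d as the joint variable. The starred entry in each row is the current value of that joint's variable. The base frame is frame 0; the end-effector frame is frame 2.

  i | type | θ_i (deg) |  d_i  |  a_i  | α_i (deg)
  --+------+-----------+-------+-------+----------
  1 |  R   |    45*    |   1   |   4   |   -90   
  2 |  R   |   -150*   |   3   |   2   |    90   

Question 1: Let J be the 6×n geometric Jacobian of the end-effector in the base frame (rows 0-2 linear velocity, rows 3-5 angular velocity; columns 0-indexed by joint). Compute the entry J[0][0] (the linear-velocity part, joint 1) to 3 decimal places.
axis z_0 = ẑ; lever o_n−o_0 = (-0.5176,3.7250,2.0000)
cross product → J_v[:, 0] = (-3.7250,-0.5176,0.0000)
J_ω[:, 0] = z_0
entry J[0][0] = -3.7250

-3.725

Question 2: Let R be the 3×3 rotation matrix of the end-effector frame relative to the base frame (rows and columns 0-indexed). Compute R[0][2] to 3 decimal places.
-0.354

End-effector z-axis (col 2 of R) = (-0.3536,-0.3536,-0.8660)
R[0][2] = -0.3536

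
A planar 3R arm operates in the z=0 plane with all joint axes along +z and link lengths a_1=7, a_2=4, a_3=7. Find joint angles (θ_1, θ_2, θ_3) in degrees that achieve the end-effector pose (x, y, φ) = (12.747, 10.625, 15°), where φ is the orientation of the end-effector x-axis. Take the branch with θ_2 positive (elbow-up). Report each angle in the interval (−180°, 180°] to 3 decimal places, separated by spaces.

wrist centre = target − a_3·(cos φ, sin φ) = (5.9855, 8.8133)
cos θ_2 = (113.5001−7²−4²)/(2·7·4) = 0.8661; θ_2 = 29.9945° (elbow-up)
β = atan2(8.8133,5.9855) = 55.8177°; ψ = atan2(1.9997,10.4643) = 10.8185°
θ_1 = β − ψ = 44.9992°
θ_3 = φ − θ_1 − θ_2 = -59.9937° (wrapped to (-180°,180°])

44.999 29.995 -59.994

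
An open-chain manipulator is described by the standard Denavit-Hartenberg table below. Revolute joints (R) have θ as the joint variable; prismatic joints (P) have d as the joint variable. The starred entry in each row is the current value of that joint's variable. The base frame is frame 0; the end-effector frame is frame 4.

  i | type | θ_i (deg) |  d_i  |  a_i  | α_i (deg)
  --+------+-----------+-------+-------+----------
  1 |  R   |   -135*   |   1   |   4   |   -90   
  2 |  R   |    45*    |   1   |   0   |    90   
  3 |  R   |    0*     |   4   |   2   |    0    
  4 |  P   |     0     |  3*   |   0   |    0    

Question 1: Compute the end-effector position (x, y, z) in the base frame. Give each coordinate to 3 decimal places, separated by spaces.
-6.621 -8.036 4.536

after link 1: o_1 = (-2.8284, -2.8284, 1.0000)
after link 2: o_2 = (-2.1213, -3.5355, 1.0000)
after link 3: o_3 = (-5.1213, -6.5355, 2.4142)
after link 4: o_4 = (-6.6213, -8.0355, 4.5355)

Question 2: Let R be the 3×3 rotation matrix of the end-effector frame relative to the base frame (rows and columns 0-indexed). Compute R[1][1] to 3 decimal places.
End-effector y-axis (col 1 of R) = (0.7071,-0.7071,0.0000)
R[1][1] = -0.7071

-0.707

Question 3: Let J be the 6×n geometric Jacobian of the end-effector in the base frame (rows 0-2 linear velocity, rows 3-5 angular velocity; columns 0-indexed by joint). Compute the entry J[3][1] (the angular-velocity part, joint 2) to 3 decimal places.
axis z_1 = (0.7071,-0.7071,0.0000); lever o_n−o_1 = (-3.7929,-5.2071,3.5355)
cross product → J_v[:, 1] = (-2.5000,-2.5000,-6.3640)
J_ω[:, 1] = z_1
entry J[3][1] = 0.7071

0.707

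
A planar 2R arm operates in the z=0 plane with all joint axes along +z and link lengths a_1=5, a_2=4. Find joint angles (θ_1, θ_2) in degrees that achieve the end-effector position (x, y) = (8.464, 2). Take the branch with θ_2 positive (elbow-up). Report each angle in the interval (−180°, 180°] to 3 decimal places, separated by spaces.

cos θ_2 = (75.6393−5²−4²)/(2·5·4) = 0.8660; θ_2 = 30.0049° (elbow-up)
β = atan2(2.0000,8.4640) = 13.2948°; ψ = atan2(2.0003,8.4639) = 13.2969°
θ_1 = β − ψ = -0.0020°

-0.002 30.005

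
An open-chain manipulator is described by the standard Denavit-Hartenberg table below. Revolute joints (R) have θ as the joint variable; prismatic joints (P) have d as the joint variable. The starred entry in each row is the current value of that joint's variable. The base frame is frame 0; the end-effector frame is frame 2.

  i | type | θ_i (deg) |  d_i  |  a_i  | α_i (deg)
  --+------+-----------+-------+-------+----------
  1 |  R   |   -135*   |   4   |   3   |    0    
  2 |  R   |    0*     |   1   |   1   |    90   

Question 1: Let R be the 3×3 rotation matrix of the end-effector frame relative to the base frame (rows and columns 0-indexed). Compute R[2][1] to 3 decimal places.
1.000

End-effector y-axis (col 1 of R) = (0.0000,-0.0000,1.0000)
R[2][1] = 1.0000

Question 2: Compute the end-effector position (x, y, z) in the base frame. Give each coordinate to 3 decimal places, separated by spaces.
-2.828 -2.828 5.000

after link 1: o_1 = (-2.1213, -2.1213, 4.0000)
after link 2: o_2 = (-2.8284, -2.8284, 5.0000)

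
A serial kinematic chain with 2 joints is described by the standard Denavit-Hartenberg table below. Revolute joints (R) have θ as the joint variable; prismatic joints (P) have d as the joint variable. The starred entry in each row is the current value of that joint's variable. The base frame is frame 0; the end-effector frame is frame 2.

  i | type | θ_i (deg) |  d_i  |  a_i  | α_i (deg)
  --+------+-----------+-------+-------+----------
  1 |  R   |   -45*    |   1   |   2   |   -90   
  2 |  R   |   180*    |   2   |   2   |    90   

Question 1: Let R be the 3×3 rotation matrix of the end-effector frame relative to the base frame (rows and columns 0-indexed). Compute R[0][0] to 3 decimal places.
End-effector x-axis (col 0 of R) = (-0.7071,0.7071,-0.0000)
R[0][0] = -0.7071

-0.707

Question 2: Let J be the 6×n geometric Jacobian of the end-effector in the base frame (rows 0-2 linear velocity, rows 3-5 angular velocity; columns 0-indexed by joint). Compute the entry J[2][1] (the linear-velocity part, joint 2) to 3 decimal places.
axis z_1 = (0.7071,0.7071,0.0000); lever o_n−o_1 = (-0.0000,2.8284,-0.0000)
cross product → J_v[:, 1] = (-0.0000,0.0000,2.0000)
J_ω[:, 1] = z_1
entry J[2][1] = 2.0000

2.000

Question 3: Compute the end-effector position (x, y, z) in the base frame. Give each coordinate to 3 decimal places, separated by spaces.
after link 1: o_1 = (1.4142, -1.4142, 1.0000)
after link 2: o_2 = (1.4142, 1.4142, 1.0000)

1.414 1.414 1.000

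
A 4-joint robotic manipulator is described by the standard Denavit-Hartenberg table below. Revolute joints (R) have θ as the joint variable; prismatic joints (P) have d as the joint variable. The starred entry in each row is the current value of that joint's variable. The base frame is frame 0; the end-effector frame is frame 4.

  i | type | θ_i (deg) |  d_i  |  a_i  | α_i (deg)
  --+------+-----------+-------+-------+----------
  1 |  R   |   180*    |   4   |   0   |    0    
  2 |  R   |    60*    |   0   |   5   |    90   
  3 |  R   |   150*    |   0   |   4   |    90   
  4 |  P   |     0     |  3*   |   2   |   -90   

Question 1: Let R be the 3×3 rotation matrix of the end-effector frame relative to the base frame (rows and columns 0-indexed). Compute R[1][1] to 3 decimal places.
End-effector y-axis (col 1 of R) = (0.2500,0.4330,-0.8660)
R[1][1] = 0.4330

0.433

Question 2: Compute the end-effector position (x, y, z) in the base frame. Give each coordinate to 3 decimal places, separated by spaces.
-0.652 -1.129 9.598

after link 1: o_1 = (0.0000, 0.0000, 4.0000)
after link 2: o_2 = (-2.5000, -4.3301, 4.0000)
after link 3: o_3 = (-0.7679, -1.3301, 6.0000)
after link 4: o_4 = (-0.6519, -1.1292, 9.5981)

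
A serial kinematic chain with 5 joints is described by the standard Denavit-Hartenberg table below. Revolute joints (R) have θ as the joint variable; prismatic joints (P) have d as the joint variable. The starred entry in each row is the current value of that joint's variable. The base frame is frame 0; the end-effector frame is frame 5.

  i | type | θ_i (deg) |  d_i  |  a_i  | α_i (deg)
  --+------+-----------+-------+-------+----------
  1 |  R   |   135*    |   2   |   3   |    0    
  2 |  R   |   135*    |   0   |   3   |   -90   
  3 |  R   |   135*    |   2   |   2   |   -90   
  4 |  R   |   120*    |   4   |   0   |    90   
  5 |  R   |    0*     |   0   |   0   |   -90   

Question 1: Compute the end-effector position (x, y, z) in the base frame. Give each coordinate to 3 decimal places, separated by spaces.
after link 1: o_1 = (-2.1213, 2.1213, 2.0000)
after link 2: o_2 = (-2.1213, -0.8787, 2.0000)
after link 3: o_3 = (-0.1213, 0.5355, 0.5858)
after link 4: o_4 = (-0.1213, 3.3640, 3.4142)
after link 5: o_5 = (-0.1213, 3.3640, 3.4142)

-0.121 3.364 3.414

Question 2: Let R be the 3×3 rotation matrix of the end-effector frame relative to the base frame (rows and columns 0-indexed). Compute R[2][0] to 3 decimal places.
0.354

End-effector x-axis (col 0 of R) = (-0.8660,-0.3536,0.3536)
R[2][0] = 0.3536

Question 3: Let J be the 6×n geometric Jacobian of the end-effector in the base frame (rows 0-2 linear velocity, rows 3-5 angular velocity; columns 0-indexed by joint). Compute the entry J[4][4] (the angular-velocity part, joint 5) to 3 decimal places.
axis z_4 = (-0.5000,0.6124,-0.6124); lever o_n−o_4 = (0.0000,0.0000,0.0000)
cross product → J_v[:, 4] = (0.0000,0.0000,-0.0000)
J_ω[:, 4] = z_4
entry J[4][4] = 0.6124

0.612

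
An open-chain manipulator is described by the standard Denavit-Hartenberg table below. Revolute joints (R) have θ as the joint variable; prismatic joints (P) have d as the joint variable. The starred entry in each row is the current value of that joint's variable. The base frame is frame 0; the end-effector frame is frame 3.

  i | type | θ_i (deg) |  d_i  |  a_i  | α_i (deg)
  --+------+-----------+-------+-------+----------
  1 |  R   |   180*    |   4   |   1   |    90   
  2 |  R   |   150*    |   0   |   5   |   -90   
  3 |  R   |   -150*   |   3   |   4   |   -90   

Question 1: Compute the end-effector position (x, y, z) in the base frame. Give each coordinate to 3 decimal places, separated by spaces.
1.830 2.000 2.170

after link 1: o_1 = (-1.0000, 0.0000, 4.0000)
after link 2: o_2 = (3.3301, -0.0000, 6.5000)
after link 3: o_3 = (1.8301, 2.0000, 2.1699)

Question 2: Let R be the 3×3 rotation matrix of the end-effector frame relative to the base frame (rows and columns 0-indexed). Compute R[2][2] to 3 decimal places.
0.250

End-effector z-axis (col 2 of R) = (0.4330,0.8660,0.2500)
R[2][2] = 0.2500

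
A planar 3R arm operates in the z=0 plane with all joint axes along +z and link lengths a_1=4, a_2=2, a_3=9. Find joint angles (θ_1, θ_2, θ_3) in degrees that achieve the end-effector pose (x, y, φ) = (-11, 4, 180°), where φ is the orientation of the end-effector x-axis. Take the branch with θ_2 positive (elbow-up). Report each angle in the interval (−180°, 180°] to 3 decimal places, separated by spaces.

90.000 90.000 0.000

wrist centre = target − a_3·(cos φ, sin φ) = (-2.0000, 4.0000)
cos θ_2 = (20.0000−4²−2²)/(2·4·2) = -0.0000; θ_2 = 90.0000° (elbow-up)
β = atan2(4.0000,-2.0000) = 116.5651°; ψ = atan2(2.0000,4.0000) = 26.5651°
θ_1 = β − ψ = 90.0000°
θ_3 = φ − θ_1 − θ_2 = 0.0000° (wrapped to (-180°,180°])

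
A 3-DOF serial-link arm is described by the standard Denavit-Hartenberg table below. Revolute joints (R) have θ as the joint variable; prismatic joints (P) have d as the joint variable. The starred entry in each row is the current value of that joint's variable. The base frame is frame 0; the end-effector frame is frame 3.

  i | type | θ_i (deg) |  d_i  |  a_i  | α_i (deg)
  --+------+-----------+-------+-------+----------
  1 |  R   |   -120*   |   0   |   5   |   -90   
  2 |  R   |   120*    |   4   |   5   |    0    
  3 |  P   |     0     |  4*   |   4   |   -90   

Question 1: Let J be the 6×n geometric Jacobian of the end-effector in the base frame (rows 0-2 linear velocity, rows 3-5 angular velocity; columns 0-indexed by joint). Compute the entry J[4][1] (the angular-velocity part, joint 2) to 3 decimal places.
axis z_1 = (0.8660,-0.5000,0.0000); lever o_n−o_1 = (9.1782,-0.1029,-7.7942)
cross product → J_v[:, 1] = (3.8971,6.7500,4.5000)
J_ω[:, 1] = z_1
entry J[4][1] = -0.5000

-0.500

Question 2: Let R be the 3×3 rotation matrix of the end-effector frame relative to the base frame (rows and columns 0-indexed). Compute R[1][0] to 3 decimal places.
0.433

End-effector x-axis (col 0 of R) = (0.2500,0.4330,-0.8660)
R[1][0] = 0.4330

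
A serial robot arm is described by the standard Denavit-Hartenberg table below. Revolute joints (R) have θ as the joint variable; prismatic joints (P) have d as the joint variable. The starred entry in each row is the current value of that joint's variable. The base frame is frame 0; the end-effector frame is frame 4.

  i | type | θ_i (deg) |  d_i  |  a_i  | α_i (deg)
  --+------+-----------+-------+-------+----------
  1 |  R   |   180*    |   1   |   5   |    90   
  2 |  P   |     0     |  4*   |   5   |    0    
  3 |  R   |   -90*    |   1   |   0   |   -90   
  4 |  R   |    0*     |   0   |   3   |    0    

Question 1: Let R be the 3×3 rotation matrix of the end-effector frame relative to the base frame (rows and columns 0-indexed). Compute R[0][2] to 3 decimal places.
-1.000

End-effector z-axis (col 2 of R) = (-1.0000,0.0000,0.0000)
R[0][2] = -1.0000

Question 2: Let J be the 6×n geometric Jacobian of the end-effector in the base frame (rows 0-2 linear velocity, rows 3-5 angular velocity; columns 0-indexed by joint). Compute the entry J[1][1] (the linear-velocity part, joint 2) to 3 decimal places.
prismatic axis z_1 = (0.0000,1.0000,0.0000)
J_v[:, 1] = z_1; J_ω[:, 1] = (0,0,0)
entry J[1][1] = 1.0000

1.000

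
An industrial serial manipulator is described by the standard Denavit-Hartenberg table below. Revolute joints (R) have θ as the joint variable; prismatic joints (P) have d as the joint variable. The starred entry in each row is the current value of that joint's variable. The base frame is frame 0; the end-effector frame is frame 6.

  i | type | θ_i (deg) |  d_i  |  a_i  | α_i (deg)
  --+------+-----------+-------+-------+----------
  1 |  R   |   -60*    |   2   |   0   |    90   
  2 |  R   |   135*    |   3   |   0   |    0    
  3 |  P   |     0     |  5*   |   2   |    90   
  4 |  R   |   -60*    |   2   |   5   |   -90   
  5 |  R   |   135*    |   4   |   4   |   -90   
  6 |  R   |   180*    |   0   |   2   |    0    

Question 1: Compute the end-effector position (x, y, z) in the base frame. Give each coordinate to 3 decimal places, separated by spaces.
-8.330 0.638 7.546

after link 1: o_1 = (0.0000, 0.0000, 2.0000)
after link 2: o_2 = (-2.5981, -1.5000, 2.0000)
after link 3: o_3 = (-7.6353, -2.7753, 3.4142)
after link 4: o_4 = (-4.0621, -0.3040, 6.5962)
after link 5: o_5 = (-9.6402, 0.4586, 6.0457)
after link 6: o_6 = (-8.3295, 0.6380, 7.5457)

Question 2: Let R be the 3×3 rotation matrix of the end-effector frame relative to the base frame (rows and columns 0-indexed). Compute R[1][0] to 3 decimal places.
0.090

End-effector x-axis (col 0 of R) = (0.6553,0.0897,0.7500)
R[1][0] = 0.0897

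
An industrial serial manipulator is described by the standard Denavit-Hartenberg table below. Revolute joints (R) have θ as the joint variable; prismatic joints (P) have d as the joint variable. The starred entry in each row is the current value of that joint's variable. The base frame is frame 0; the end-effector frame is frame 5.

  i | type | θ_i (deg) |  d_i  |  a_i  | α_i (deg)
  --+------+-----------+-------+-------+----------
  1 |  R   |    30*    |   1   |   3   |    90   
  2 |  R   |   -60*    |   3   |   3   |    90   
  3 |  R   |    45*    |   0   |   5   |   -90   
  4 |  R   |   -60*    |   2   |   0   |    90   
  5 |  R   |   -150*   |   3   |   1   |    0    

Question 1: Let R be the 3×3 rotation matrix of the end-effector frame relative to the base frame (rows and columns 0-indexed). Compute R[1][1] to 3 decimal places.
End-effector y-axis (col 1 of R) = (-0.2008,0.3870,-0.8999)
R[1][1] = 0.3870

0.387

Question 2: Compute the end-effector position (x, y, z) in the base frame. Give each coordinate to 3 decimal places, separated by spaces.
6.205 -2.714 -2.260

after link 1: o_1 = (2.5981, 1.5000, 1.0000)
after link 2: o_2 = (5.3971, -0.3481, -1.5981)
after link 3: o_3 = (8.6958, -2.5261, -4.6599)
after link 4: o_4 = (8.7905, -4.1044, -3.4352)
after link 5: o_5 = (6.2046, -2.7142, -2.2602)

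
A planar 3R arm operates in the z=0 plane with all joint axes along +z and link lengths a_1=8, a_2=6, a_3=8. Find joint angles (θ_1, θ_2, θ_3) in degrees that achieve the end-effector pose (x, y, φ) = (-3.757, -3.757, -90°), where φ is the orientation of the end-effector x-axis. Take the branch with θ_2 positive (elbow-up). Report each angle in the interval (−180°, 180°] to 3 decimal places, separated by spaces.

wrist centre = target − a_3·(cos φ, sin φ) = (-3.7570, 4.2430)
cos θ_2 = (32.1181−8²−6²)/(2·8·6) = -0.7071; θ_2 = 134.9997° (elbow-up)
β = atan2(4.2430,-3.7570) = 131.5236°; ψ = atan2(4.2427,3.7574) = 48.4713°
θ_1 = β − ψ = 83.0523°
θ_3 = φ − θ_1 − θ_2 = 51.9480° (wrapped to (-180°,180°])

83.052 135.000 51.948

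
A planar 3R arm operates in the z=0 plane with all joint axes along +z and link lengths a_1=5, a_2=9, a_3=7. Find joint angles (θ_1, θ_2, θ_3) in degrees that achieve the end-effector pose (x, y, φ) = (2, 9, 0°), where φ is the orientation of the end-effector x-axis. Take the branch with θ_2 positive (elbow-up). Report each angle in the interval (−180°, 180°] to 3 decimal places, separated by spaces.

wrist centre = target − a_3·(cos φ, sin φ) = (-5.0000, 9.0000)
cos θ_2 = (106.0000−5²−9²)/(2·5·9) = 0.0000; θ_2 = 90.0000° (elbow-up)
β = atan2(9.0000,-5.0000) = 119.0546°; ψ = atan2(9.0000,5.0000) = 60.9454°
θ_1 = β − ψ = 58.1092°
θ_3 = φ − θ_1 − θ_2 = -148.1092° (wrapped to (-180°,180°])

58.109 90.000 -148.109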